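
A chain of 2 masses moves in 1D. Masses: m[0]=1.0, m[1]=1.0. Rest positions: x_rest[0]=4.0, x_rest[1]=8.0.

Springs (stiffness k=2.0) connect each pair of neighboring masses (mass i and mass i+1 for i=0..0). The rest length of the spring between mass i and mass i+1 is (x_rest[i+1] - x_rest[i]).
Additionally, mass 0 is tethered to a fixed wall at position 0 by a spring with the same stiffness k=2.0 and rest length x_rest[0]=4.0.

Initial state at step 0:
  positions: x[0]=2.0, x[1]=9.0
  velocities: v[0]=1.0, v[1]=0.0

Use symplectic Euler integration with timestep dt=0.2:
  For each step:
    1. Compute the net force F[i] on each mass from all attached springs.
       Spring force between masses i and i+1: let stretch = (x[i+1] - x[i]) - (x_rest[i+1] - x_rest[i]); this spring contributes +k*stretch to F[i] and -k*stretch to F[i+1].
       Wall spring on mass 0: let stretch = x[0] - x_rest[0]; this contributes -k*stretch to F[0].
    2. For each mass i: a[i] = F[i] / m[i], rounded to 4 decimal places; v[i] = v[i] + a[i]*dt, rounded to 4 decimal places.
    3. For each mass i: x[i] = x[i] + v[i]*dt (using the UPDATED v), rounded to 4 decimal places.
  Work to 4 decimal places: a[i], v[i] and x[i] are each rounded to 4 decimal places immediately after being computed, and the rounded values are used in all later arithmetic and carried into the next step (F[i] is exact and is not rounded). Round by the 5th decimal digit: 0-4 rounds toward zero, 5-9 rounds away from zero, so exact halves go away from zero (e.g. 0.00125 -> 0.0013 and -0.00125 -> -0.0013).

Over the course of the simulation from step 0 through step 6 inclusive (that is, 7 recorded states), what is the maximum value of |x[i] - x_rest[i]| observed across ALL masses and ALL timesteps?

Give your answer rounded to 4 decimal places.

Step 0: x=[2.0000 9.0000] v=[1.0000 0.0000]
Step 1: x=[2.6000 8.7600] v=[3.0000 -1.2000]
Step 2: x=[3.4848 8.3472] v=[4.4240 -2.0640]
Step 3: x=[4.4798 7.8654] v=[4.9750 -2.4090]
Step 4: x=[5.3873 7.4328] v=[4.5373 -2.1632]
Step 5: x=[6.0274 7.1565] v=[3.2006 -1.3814]
Step 6: x=[6.2757 7.1099] v=[1.2413 -0.2330]
Max displacement = 2.2757

Answer: 2.2757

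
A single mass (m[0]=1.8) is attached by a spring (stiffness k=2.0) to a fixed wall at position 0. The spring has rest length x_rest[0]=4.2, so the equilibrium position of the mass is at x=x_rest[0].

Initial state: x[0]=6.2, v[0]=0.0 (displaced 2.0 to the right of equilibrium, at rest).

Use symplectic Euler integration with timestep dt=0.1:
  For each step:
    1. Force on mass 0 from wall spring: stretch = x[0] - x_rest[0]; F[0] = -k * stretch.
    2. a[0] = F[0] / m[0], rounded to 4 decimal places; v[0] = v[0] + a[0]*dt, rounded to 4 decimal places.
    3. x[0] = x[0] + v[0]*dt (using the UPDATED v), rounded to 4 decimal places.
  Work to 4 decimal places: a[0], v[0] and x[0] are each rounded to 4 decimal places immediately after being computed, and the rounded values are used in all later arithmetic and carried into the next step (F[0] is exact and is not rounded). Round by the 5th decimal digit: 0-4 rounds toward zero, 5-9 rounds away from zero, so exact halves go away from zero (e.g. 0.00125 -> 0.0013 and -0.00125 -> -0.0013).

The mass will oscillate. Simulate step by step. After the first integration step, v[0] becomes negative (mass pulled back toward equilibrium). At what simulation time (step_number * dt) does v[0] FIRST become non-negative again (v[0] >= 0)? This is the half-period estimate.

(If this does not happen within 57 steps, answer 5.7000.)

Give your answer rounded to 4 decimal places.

Step 0: x=[6.2000] v=[0.0000]
Step 1: x=[6.1778] v=[-0.2222]
Step 2: x=[6.1336] v=[-0.4420]
Step 3: x=[6.0679] v=[-0.6568]
Step 4: x=[5.9815] v=[-0.8643]
Step 5: x=[5.8753] v=[-1.0622]
Step 6: x=[5.7505] v=[-1.2483]
Step 7: x=[5.6084] v=[-1.4206]
Step 8: x=[5.4507] v=[-1.5771]
Step 9: x=[5.2791] v=[-1.7161]
Step 10: x=[5.0955] v=[-1.8360]
Step 11: x=[4.9020] v=[-1.9355]
Step 12: x=[4.7007] v=[-2.0135]
Step 13: x=[4.4938] v=[-2.0691]
Step 14: x=[4.2836] v=[-2.1017]
Step 15: x=[4.0725] v=[-2.1110]
Step 16: x=[3.8628] v=[-2.0968]
Step 17: x=[3.6569] v=[-2.0593]
Step 18: x=[3.4570] v=[-1.9990]
Step 19: x=[3.2654] v=[-1.9164]
Step 20: x=[3.0841] v=[-1.8126]
Step 21: x=[2.9152] v=[-1.6886]
Step 22: x=[2.7606] v=[-1.5458]
Step 23: x=[2.6220] v=[-1.3859]
Step 24: x=[2.5009] v=[-1.2106]
Step 25: x=[2.3987] v=[-1.0218]
Step 26: x=[2.3165] v=[-0.8217]
Step 27: x=[2.2553] v=[-0.6124]
Step 28: x=[2.2157] v=[-0.3963]
Step 29: x=[2.1981] v=[-0.1758]
Step 30: x=[2.2028] v=[0.0466]
First v>=0 after going negative at step 30, time=3.0000

Answer: 3.0000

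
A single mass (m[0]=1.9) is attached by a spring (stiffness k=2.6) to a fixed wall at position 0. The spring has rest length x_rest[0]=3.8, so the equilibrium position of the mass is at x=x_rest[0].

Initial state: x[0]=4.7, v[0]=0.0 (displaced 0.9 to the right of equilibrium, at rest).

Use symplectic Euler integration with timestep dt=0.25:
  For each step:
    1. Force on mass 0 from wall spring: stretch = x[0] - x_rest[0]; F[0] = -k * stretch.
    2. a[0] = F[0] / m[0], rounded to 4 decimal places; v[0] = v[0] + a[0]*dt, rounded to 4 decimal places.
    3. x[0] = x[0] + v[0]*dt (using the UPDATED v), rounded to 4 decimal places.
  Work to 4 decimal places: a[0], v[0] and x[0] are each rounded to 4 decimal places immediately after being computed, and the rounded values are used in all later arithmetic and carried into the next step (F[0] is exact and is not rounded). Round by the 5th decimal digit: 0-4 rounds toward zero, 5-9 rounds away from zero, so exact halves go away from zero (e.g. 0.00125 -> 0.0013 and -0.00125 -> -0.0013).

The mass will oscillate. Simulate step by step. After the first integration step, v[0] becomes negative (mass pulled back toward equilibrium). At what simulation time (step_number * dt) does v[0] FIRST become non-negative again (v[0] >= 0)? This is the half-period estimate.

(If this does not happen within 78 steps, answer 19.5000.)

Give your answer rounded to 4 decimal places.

Step 0: x=[4.7000] v=[0.0000]
Step 1: x=[4.6230] v=[-0.3079]
Step 2: x=[4.4756] v=[-0.5895]
Step 3: x=[4.2705] v=[-0.8206]
Step 4: x=[4.0251] v=[-0.9816]
Step 5: x=[3.7605] v=[-1.0586]
Step 6: x=[3.4992] v=[-1.0451]
Step 7: x=[3.2637] v=[-0.9422]
Step 8: x=[3.0740] v=[-0.7587]
Step 9: x=[2.9464] v=[-0.5103]
Step 10: x=[2.8918] v=[-0.2183]
Step 11: x=[2.9149] v=[0.0924]
First v>=0 after going negative at step 11, time=2.7500

Answer: 2.7500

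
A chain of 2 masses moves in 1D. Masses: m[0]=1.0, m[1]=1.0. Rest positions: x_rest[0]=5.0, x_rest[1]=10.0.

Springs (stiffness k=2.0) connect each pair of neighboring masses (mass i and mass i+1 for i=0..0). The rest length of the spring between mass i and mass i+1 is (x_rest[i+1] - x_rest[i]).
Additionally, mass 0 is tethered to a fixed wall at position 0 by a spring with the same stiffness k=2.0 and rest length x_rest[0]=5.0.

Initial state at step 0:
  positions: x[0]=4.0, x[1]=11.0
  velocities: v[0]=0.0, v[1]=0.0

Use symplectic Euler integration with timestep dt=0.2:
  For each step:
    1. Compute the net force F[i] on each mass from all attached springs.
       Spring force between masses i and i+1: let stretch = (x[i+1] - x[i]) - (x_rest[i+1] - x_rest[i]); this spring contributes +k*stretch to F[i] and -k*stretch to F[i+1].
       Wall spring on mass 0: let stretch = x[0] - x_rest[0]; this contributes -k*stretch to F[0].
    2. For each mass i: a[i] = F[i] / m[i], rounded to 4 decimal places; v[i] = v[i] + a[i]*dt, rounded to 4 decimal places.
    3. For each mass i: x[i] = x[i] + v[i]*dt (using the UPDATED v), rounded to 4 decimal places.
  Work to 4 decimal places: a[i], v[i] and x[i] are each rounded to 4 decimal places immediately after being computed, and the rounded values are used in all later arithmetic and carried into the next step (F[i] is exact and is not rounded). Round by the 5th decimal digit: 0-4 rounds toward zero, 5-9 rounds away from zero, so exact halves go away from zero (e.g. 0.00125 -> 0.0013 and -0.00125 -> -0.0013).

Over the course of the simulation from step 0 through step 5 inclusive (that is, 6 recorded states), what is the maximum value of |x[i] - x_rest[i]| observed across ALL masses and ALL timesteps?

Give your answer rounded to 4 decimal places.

Answer: 1.0893

Derivation:
Step 0: x=[4.0000 11.0000] v=[0.0000 0.0000]
Step 1: x=[4.2400 10.8400] v=[1.2000 -0.8000]
Step 2: x=[4.6688 10.5520] v=[2.1440 -1.4400]
Step 3: x=[5.1948 10.1933] v=[2.6298 -1.7933]
Step 4: x=[5.7051 9.8348] v=[2.5513 -1.7927]
Step 5: x=[6.0893 9.5459] v=[1.9211 -1.4446]
Max displacement = 1.0893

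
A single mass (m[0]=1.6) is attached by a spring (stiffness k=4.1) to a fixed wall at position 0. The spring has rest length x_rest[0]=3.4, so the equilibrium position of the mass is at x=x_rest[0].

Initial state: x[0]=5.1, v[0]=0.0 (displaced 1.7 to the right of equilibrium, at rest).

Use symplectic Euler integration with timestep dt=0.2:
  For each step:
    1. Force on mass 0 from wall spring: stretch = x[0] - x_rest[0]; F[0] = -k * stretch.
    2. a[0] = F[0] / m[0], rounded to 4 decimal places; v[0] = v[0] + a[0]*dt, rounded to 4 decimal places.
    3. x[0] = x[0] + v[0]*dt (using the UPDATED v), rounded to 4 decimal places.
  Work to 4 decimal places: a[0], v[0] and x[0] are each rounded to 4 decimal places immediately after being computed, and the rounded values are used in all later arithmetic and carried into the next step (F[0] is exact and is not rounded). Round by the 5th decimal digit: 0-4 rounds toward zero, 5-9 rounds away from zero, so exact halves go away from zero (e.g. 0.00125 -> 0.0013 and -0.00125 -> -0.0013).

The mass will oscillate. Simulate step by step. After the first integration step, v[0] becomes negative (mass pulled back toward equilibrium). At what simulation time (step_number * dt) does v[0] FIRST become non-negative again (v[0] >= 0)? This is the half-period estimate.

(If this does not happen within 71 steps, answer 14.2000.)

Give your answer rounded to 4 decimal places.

Step 0: x=[5.1000] v=[0.0000]
Step 1: x=[4.9257] v=[-0.8713]
Step 2: x=[4.5951] v=[-1.6532]
Step 3: x=[4.1420] v=[-2.2657]
Step 4: x=[3.6128] v=[-2.6460]
Step 5: x=[3.0618] v=[-2.7551]
Step 6: x=[2.5454] v=[-2.5818]
Step 7: x=[2.1166] v=[-2.1438]
Step 8: x=[1.8194] v=[-1.4861]
Step 9: x=[1.6842] v=[-0.6760]
Step 10: x=[1.7249] v=[0.2033]
First v>=0 after going negative at step 10, time=2.0000

Answer: 2.0000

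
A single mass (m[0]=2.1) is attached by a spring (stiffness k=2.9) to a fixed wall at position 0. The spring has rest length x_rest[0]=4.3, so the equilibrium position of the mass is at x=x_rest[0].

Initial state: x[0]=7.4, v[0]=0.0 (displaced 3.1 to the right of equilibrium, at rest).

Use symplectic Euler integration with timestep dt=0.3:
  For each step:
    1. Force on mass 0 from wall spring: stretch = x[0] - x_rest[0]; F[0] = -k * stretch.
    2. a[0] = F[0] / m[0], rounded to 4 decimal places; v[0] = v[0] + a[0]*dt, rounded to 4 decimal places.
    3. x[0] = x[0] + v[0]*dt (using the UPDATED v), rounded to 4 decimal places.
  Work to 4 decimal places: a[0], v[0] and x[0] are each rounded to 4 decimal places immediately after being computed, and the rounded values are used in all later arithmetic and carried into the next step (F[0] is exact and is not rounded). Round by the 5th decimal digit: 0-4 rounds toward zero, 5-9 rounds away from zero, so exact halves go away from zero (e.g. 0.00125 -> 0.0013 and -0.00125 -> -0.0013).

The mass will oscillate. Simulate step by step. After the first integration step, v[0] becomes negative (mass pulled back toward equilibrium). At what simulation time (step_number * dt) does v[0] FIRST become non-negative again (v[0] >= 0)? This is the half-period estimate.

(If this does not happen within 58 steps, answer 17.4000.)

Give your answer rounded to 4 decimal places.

Answer: 2.7000

Derivation:
Step 0: x=[7.4000] v=[0.0000]
Step 1: x=[7.0147] v=[-1.2843]
Step 2: x=[6.2920] v=[-2.4090]
Step 3: x=[5.3217] v=[-3.2343]
Step 4: x=[4.2244] v=[-3.6576]
Step 5: x=[3.1365] v=[-3.6263]
Step 6: x=[2.1932] v=[-3.1443]
Step 7: x=[1.5118] v=[-2.2715]
Step 8: x=[1.1769] v=[-1.1164]
Step 9: x=[1.2302] v=[0.1775]
First v>=0 after going negative at step 9, time=2.7000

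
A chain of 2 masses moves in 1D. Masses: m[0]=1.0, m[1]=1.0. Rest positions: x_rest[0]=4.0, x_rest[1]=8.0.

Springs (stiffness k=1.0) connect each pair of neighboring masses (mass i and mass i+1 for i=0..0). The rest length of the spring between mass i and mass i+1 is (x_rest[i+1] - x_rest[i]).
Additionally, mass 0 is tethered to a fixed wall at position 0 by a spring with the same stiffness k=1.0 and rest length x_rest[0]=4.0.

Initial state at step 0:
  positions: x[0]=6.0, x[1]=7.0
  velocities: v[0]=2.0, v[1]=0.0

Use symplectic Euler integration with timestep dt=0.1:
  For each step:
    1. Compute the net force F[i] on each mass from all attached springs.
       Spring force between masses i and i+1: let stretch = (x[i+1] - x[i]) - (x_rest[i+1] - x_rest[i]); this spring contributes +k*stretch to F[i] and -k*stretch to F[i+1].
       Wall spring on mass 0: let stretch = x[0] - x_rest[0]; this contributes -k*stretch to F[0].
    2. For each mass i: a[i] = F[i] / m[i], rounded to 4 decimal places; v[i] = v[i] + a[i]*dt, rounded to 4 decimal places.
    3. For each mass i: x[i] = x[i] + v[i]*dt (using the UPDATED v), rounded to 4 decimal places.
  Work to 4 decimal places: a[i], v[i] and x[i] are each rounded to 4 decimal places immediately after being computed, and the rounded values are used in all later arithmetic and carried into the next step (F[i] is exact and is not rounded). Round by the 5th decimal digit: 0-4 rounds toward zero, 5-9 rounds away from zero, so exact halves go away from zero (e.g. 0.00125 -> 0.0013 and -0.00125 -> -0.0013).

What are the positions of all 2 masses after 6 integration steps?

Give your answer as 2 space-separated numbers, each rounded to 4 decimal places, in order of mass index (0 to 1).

Answer: 6.1038 7.6425

Derivation:
Step 0: x=[6.0000 7.0000] v=[2.0000 0.0000]
Step 1: x=[6.1500 7.0300] v=[1.5000 0.3000]
Step 2: x=[6.2473 7.0912] v=[0.9730 0.6120]
Step 3: x=[6.2906 7.1840] v=[0.4327 0.9276]
Step 4: x=[6.2799 7.3078] v=[-0.1070 1.2383]
Step 5: x=[6.2167 7.4614] v=[-0.6322 1.5355]
Step 6: x=[6.1038 7.6425] v=[-1.1294 1.8110]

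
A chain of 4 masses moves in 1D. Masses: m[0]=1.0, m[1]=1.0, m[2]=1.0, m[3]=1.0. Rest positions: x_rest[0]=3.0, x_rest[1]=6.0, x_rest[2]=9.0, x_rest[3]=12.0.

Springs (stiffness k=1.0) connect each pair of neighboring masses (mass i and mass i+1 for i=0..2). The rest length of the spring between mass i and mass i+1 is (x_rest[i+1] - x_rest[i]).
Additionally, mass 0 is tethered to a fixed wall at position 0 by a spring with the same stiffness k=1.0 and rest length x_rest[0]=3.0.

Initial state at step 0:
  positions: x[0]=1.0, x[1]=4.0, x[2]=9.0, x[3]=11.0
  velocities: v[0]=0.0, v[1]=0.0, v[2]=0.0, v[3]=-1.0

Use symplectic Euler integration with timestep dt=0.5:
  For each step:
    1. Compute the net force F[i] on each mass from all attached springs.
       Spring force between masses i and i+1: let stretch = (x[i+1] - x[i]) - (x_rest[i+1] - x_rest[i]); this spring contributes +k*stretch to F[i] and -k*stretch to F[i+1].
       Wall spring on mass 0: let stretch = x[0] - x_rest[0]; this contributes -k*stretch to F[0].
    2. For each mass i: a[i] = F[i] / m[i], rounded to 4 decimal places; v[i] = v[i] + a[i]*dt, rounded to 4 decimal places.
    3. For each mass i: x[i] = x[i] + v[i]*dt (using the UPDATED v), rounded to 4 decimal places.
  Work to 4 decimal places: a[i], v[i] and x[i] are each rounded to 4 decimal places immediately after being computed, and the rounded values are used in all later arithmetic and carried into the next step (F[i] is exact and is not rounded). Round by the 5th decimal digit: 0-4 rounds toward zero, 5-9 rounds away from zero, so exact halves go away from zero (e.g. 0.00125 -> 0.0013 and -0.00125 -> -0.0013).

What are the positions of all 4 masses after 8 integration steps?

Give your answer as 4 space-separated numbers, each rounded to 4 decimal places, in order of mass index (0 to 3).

Answer: 1.7487 5.6986 8.4381 10.0027

Derivation:
Step 0: x=[1.0000 4.0000 9.0000 11.0000] v=[0.0000 0.0000 0.0000 -1.0000]
Step 1: x=[1.5000 4.5000 8.2500 10.7500] v=[1.0000 1.0000 -1.5000 -0.5000]
Step 2: x=[2.3750 5.1875 7.1875 10.6250] v=[1.7500 1.3750 -2.1250 -0.2500]
Step 3: x=[3.3594 5.6719 6.4844 10.3906] v=[1.9688 0.9688 -1.4063 -0.4688]
Step 4: x=[4.0821 5.7813 6.5547 9.9297] v=[1.4454 0.2188 0.1406 -0.9219]
Step 5: x=[4.2091 5.6593 7.2754 9.3750] v=[0.2540 -0.2441 1.4414 -1.1094]
Step 6: x=[3.6464 5.5787 8.1170 9.0454] v=[-1.1255 -0.1612 1.6832 -0.6592]
Step 7: x=[2.6551 5.6496 8.5562 9.2337] v=[-1.9826 0.1418 0.8783 0.3766]
Step 8: x=[1.7487 5.6986 8.4381 10.0027] v=[-1.8129 0.0979 -0.2363 1.5379]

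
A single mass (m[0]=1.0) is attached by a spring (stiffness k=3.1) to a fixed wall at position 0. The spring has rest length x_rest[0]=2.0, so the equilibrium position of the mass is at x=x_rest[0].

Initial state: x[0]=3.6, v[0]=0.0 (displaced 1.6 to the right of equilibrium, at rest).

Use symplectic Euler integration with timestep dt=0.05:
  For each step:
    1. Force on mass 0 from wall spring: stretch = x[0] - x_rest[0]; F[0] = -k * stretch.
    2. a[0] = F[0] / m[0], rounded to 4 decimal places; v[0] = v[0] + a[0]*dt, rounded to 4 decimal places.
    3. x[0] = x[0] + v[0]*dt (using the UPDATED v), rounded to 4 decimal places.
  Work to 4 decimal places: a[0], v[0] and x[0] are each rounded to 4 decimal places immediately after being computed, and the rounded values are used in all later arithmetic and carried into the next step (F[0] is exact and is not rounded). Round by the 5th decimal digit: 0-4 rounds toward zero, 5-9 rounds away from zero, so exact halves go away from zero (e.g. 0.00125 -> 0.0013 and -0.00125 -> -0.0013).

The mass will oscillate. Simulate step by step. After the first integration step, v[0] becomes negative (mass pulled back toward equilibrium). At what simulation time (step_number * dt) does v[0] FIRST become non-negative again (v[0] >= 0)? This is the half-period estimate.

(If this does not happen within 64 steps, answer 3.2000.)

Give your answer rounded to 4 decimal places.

Step 0: x=[3.6000] v=[0.0000]
Step 1: x=[3.5876] v=[-0.2480]
Step 2: x=[3.5629] v=[-0.4941]
Step 3: x=[3.5261] v=[-0.7364]
Step 4: x=[3.4775] v=[-0.9729]
Step 5: x=[3.4174] v=[-1.2019]
Step 6: x=[3.3463] v=[-1.4216]
Step 7: x=[3.2648] v=[-1.6303]
Step 8: x=[3.1735] v=[-1.8263]
Step 9: x=[3.0731] v=[-2.0082]
Step 10: x=[2.9644] v=[-2.1745]
Step 11: x=[2.8482] v=[-2.3240]
Step 12: x=[2.7254] v=[-2.4555]
Step 13: x=[2.5970] v=[-2.5679]
Step 14: x=[2.4640] v=[-2.6604]
Step 15: x=[2.3274] v=[-2.7323]
Step 16: x=[2.1883] v=[-2.7830]
Step 17: x=[2.0477] v=[-2.8122]
Step 18: x=[1.9067] v=[-2.8196]
Step 19: x=[1.7664] v=[-2.8051]
Step 20: x=[1.6280] v=[-2.7689]
Step 21: x=[1.4924] v=[-2.7112]
Step 22: x=[1.3608] v=[-2.6325]
Step 23: x=[1.2341] v=[-2.5334]
Step 24: x=[1.1134] v=[-2.4147]
Step 25: x=[0.9995] v=[-2.2773]
Step 26: x=[0.8934] v=[-2.1222]
Step 27: x=[0.7959] v=[-1.9507]
Step 28: x=[0.7077] v=[-1.7641]
Step 29: x=[0.6295] v=[-1.5638]
Step 30: x=[0.5619] v=[-1.3514]
Step 31: x=[0.5055] v=[-1.1285]
Step 32: x=[0.4607] v=[-0.8969]
Step 33: x=[0.4278] v=[-0.6583]
Step 34: x=[0.4071] v=[-0.4146]
Step 35: x=[0.3987] v=[-0.1677]
Step 36: x=[0.4027] v=[0.0805]
First v>=0 after going negative at step 36, time=1.8000

Answer: 1.8000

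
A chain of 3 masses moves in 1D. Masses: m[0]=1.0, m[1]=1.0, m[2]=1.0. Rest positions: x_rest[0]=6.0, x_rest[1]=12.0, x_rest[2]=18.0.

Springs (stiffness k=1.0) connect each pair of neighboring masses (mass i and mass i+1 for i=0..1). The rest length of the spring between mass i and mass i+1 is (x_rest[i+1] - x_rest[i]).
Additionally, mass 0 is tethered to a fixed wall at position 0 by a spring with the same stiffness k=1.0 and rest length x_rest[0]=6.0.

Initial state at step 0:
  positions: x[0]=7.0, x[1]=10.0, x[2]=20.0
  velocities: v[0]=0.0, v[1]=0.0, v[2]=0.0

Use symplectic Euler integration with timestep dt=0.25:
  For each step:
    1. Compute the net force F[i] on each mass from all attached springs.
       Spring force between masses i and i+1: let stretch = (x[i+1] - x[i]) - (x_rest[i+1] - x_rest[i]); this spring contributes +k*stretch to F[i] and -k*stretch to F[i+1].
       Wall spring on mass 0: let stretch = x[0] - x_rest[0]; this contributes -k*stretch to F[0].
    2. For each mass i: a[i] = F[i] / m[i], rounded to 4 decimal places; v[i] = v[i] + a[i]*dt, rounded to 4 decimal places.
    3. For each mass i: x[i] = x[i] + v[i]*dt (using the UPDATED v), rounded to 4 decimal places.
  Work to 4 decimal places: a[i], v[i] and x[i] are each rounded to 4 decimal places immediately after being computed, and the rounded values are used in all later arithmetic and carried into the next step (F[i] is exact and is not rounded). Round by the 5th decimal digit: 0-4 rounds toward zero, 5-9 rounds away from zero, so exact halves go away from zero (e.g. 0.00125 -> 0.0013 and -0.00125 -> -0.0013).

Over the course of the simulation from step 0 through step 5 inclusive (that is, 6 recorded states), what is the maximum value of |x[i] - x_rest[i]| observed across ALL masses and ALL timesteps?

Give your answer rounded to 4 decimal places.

Answer: 2.0031

Derivation:
Step 0: x=[7.0000 10.0000 20.0000] v=[0.0000 0.0000 0.0000]
Step 1: x=[6.7500 10.4375 19.7500] v=[-1.0000 1.7500 -1.0000]
Step 2: x=[6.3086 11.2266 19.2930] v=[-1.7656 3.1563 -1.8281]
Step 3: x=[5.7803 12.2125 18.7068] v=[-2.1133 3.9434 -2.3447]
Step 4: x=[5.2927 13.2022 18.0897] v=[-1.9503 3.9589 -2.4683]
Step 5: x=[4.9687 14.0031 17.5422] v=[-1.2961 3.2034 -2.1902]
Max displacement = 2.0031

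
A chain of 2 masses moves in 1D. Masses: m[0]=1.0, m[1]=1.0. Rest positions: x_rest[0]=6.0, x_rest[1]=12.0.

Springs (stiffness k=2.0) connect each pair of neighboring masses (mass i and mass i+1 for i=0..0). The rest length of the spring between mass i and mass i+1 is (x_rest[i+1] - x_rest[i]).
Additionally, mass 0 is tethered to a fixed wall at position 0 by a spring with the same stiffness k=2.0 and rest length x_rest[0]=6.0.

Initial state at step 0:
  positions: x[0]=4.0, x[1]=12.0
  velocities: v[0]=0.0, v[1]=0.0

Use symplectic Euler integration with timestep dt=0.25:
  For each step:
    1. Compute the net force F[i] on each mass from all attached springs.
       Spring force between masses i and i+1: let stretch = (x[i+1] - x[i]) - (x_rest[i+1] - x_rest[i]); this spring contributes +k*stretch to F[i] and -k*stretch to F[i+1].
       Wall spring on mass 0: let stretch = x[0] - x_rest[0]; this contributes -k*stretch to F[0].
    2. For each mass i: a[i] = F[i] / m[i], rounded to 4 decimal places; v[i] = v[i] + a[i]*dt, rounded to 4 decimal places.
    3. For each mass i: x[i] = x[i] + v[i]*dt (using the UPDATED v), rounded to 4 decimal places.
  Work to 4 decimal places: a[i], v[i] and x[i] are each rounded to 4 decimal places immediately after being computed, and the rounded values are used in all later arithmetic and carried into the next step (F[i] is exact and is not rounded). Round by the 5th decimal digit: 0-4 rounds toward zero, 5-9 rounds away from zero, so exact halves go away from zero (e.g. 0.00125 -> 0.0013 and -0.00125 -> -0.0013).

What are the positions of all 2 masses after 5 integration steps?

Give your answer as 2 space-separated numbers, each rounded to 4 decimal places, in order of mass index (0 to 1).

Step 0: x=[4.0000 12.0000] v=[0.0000 0.0000]
Step 1: x=[4.5000 11.7500] v=[2.0000 -1.0000]
Step 2: x=[5.3438 11.3438] v=[3.3750 -1.6250]
Step 3: x=[6.2696 10.9376] v=[3.7031 -1.6250]
Step 4: x=[6.9952 10.6979] v=[2.9023 -0.9590]
Step 5: x=[7.3092 10.7453] v=[1.2561 0.1897]

Answer: 7.3092 10.7453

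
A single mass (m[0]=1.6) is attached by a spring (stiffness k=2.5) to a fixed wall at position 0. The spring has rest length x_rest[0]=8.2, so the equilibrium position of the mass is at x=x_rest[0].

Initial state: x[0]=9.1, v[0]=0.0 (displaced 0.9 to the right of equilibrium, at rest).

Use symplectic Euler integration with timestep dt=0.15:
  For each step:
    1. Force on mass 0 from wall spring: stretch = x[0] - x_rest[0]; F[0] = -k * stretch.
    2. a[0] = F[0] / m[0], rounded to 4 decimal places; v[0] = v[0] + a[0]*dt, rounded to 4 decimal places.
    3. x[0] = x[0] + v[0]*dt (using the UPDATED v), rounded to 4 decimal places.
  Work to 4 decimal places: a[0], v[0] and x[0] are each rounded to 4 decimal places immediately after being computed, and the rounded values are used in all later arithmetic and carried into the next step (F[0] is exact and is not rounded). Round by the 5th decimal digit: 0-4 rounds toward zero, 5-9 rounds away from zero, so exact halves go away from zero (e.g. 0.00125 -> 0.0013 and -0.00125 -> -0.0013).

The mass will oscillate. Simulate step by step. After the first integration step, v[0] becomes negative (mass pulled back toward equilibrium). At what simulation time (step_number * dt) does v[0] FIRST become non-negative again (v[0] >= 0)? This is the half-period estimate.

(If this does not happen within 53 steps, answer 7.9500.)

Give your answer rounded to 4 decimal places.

Step 0: x=[9.1000] v=[0.0000]
Step 1: x=[9.0684] v=[-0.2109]
Step 2: x=[9.0062] v=[-0.4144]
Step 3: x=[8.9157] v=[-0.6034]
Step 4: x=[8.8000] v=[-0.7711]
Step 5: x=[8.6632] v=[-0.9117]
Step 6: x=[8.5102] v=[-1.0203]
Step 7: x=[8.3463] v=[-1.0930]
Step 8: x=[8.1772] v=[-1.1273]
Step 9: x=[8.0089] v=[-1.1220]
Step 10: x=[7.8473] v=[-1.0772]
Step 11: x=[7.6981] v=[-0.9945]
Step 12: x=[7.5666] v=[-0.8769]
Step 13: x=[7.4573] v=[-0.7284]
Step 14: x=[7.3742] v=[-0.5543]
Step 15: x=[7.3201] v=[-0.3608]
Step 16: x=[7.2969] v=[-0.1546]
Step 17: x=[7.3055] v=[0.0571]
First v>=0 after going negative at step 17, time=2.5500

Answer: 2.5500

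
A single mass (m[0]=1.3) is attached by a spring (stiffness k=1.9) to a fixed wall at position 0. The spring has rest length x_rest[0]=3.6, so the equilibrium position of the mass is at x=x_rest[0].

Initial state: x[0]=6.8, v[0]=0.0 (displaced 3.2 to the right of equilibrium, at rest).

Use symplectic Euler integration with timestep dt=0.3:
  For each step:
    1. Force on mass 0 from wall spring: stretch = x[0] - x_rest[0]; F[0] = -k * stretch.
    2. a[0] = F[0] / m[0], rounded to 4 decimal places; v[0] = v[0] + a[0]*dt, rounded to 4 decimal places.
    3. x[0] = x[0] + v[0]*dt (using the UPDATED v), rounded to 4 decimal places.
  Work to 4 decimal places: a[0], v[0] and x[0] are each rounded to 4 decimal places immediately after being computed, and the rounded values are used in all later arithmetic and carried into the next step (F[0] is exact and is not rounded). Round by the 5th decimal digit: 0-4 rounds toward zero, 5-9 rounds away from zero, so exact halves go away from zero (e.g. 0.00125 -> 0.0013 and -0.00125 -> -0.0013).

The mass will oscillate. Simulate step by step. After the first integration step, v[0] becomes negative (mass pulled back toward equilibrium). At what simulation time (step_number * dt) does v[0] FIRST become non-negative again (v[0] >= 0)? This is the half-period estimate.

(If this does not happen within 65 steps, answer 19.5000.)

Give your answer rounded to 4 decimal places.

Answer: 2.7000

Derivation:
Step 0: x=[6.8000] v=[0.0000]
Step 1: x=[6.3791] v=[-1.4031]
Step 2: x=[5.5926] v=[-2.6216]
Step 3: x=[4.5440] v=[-3.4953]
Step 4: x=[3.3712] v=[-3.9092]
Step 5: x=[2.2285] v=[-3.8089]
Step 6: x=[1.2662] v=[-3.2076]
Step 7: x=[0.6109] v=[-2.1843]
Step 8: x=[0.3488] v=[-0.8737]
Step 9: x=[0.5143] v=[0.5518]
First v>=0 after going negative at step 9, time=2.7000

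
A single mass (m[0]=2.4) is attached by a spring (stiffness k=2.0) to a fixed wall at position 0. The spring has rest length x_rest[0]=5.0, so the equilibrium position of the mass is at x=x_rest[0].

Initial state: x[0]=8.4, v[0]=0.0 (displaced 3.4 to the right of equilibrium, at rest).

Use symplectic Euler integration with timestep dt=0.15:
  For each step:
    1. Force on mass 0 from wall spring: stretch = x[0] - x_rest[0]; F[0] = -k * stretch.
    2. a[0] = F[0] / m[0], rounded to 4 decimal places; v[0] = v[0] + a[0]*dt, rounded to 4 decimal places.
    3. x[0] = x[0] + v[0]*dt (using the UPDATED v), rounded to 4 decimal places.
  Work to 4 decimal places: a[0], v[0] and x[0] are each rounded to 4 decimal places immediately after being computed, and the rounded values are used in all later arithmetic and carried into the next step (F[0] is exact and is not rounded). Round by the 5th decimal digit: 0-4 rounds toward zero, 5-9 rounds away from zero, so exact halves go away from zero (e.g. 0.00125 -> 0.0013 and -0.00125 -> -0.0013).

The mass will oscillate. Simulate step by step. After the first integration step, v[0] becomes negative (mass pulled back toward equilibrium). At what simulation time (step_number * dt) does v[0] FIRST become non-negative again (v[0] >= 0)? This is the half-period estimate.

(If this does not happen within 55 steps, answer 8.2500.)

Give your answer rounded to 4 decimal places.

Answer: 3.4500

Derivation:
Step 0: x=[8.4000] v=[0.0000]
Step 1: x=[8.3363] v=[-0.4250]
Step 2: x=[8.2100] v=[-0.8420]
Step 3: x=[8.0235] v=[-1.2433]
Step 4: x=[7.7803] v=[-1.6212]
Step 5: x=[7.4850] v=[-1.9687]
Step 6: x=[7.1431] v=[-2.2793]
Step 7: x=[6.7610] v=[-2.5472]
Step 8: x=[6.3459] v=[-2.7673]
Step 9: x=[5.9056] v=[-2.9355]
Step 10: x=[5.4483] v=[-3.0487]
Step 11: x=[4.9826] v=[-3.1047]
Step 12: x=[4.5172] v=[-3.1025]
Step 13: x=[4.0609] v=[-3.0422]
Step 14: x=[3.6222] v=[-2.9248]
Step 15: x=[3.2093] v=[-2.7526]
Step 16: x=[2.8300] v=[-2.5288]
Step 17: x=[2.4914] v=[-2.2576]
Step 18: x=[2.1998] v=[-1.9440]
Step 19: x=[1.9607] v=[-1.5940]
Step 20: x=[1.7786] v=[-1.2141]
Step 21: x=[1.6569] v=[-0.8114]
Step 22: x=[1.5979] v=[-0.3935]
Step 23: x=[1.6027] v=[0.0318]
First v>=0 after going negative at step 23, time=3.4500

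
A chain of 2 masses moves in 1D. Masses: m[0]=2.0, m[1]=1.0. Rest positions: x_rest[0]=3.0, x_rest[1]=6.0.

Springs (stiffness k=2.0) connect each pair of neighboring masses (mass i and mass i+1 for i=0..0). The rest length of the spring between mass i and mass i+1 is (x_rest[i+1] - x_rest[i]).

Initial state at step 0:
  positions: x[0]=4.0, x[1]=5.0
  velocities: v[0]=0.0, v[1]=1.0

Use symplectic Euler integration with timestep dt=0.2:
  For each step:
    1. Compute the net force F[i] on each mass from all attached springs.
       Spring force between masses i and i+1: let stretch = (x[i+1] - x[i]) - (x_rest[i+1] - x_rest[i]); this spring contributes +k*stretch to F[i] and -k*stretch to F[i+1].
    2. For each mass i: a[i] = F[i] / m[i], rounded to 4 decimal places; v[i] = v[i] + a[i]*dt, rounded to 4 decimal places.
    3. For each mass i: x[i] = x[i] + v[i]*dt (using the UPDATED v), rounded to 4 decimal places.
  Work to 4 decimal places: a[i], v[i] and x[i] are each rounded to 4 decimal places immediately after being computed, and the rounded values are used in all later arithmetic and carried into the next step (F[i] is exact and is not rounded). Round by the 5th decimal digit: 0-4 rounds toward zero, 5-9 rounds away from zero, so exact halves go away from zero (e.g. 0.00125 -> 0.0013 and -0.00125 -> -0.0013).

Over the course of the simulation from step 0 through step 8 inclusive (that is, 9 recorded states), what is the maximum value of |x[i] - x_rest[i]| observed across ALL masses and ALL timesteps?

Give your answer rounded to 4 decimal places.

Answer: 2.3343

Derivation:
Step 0: x=[4.0000 5.0000] v=[0.0000 1.0000]
Step 1: x=[3.9200 5.3600] v=[-0.4000 1.8000]
Step 2: x=[3.7776 5.8448] v=[-0.7120 2.4240]
Step 3: x=[3.5979 6.4042] v=[-0.8986 2.7971]
Step 4: x=[3.4104 6.9791] v=[-0.9373 2.8746]
Step 5: x=[3.2457 7.5085] v=[-0.8236 2.6471]
Step 6: x=[3.1315 7.9369] v=[-0.5710 2.1420]
Step 7: x=[3.0895 8.2209] v=[-0.2099 1.4198]
Step 8: x=[3.1328 8.3343] v=[0.2164 0.5672]
Max displacement = 2.3343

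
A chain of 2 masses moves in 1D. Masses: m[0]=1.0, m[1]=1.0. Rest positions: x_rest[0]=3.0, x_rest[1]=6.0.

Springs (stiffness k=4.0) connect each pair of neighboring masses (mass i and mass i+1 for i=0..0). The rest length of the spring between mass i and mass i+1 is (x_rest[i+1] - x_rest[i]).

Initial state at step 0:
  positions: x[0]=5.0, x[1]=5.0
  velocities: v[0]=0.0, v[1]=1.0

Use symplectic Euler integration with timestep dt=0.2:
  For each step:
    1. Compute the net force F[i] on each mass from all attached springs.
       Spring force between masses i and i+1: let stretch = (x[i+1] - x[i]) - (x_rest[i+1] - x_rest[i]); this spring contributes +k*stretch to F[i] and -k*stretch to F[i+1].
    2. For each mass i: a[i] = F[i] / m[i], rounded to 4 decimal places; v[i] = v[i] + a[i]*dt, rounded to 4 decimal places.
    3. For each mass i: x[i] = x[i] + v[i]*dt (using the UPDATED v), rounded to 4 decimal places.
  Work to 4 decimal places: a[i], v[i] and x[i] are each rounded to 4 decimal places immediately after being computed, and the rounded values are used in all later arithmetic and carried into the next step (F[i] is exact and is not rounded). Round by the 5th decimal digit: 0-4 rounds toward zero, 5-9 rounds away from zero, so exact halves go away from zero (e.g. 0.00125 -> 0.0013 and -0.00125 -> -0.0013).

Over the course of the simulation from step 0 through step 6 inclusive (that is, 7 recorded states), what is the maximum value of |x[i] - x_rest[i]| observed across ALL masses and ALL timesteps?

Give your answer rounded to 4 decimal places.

Answer: 2.6136

Derivation:
Step 0: x=[5.0000 5.0000] v=[0.0000 1.0000]
Step 1: x=[4.5200 5.6800] v=[-2.4000 3.4000]
Step 2: x=[3.7456 6.6544] v=[-3.8720 4.8720]
Step 3: x=[2.9566 7.6434] v=[-3.9450 4.9450]
Step 4: x=[2.4375 8.3625] v=[-2.5956 3.5956]
Step 5: x=[2.3864 8.6136] v=[-0.2556 1.2556]
Step 6: x=[2.8516 8.3484] v=[2.3262 -1.3262]
Max displacement = 2.6136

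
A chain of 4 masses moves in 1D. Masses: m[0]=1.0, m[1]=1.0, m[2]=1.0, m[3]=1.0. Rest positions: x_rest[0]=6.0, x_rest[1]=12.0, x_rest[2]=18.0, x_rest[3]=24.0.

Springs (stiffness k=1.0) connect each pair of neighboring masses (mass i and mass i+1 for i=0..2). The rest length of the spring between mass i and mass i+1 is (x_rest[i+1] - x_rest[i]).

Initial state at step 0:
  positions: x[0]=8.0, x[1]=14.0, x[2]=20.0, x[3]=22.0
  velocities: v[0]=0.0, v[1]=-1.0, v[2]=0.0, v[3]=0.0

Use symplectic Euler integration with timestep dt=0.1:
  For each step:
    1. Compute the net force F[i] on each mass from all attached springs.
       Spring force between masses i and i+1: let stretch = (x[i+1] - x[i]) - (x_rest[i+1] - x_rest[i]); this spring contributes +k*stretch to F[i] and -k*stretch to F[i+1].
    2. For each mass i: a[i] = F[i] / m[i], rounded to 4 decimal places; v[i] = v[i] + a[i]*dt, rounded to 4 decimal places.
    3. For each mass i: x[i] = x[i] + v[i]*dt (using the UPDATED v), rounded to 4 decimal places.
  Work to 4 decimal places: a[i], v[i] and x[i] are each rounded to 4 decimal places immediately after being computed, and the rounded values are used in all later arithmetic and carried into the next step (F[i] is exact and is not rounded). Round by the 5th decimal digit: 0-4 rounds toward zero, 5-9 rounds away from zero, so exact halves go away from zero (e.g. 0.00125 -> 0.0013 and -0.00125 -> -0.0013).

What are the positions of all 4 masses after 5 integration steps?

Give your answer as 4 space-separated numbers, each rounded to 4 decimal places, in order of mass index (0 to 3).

Step 0: x=[8.0000 14.0000 20.0000 22.0000] v=[0.0000 -1.0000 0.0000 0.0000]
Step 1: x=[8.0000 13.9000 19.9600 22.0400] v=[0.0000 -1.0000 -0.4000 0.4000]
Step 2: x=[7.9990 13.8016 19.8802 22.1192] v=[-0.0100 -0.9840 -0.7980 0.7920]
Step 3: x=[7.9960 13.7060 19.7620 22.2360] v=[-0.0297 -0.9564 -1.1820 1.1681]
Step 4: x=[7.9901 13.6138 19.6080 22.3881] v=[-0.0587 -0.9218 -1.5402 1.5207]
Step 5: x=[7.9805 13.5253 19.4218 22.5724] v=[-0.0963 -0.8848 -1.8616 1.8427]

Answer: 7.9805 13.5253 19.4218 22.5724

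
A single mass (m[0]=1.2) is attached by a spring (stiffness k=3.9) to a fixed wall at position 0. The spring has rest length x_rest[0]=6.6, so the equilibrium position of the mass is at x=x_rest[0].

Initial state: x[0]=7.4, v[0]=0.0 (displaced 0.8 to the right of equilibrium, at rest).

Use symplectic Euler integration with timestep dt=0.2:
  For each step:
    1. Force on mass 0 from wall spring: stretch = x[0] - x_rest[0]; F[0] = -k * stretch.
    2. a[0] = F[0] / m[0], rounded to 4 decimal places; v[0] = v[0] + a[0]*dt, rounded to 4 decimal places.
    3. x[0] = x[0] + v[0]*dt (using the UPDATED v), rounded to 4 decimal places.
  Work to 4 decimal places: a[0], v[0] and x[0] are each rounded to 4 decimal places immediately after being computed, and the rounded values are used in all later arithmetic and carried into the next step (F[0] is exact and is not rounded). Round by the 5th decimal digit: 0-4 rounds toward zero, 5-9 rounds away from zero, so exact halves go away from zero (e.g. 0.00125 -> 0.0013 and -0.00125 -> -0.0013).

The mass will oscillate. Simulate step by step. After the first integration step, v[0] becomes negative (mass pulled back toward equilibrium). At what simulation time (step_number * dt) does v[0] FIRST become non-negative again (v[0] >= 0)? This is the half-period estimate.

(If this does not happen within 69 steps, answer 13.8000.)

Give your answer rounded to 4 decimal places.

Answer: 1.8000

Derivation:
Step 0: x=[7.4000] v=[0.0000]
Step 1: x=[7.2960] v=[-0.5200]
Step 2: x=[7.1015] v=[-0.9724]
Step 3: x=[6.8418] v=[-1.2984]
Step 4: x=[6.5507] v=[-1.4556]
Step 5: x=[6.2660] v=[-1.4236]
Step 6: x=[6.0247] v=[-1.2065]
Step 7: x=[5.8582] v=[-0.8326]
Step 8: x=[5.7881] v=[-0.3504]
Step 9: x=[5.8236] v=[0.1773]
First v>=0 after going negative at step 9, time=1.8000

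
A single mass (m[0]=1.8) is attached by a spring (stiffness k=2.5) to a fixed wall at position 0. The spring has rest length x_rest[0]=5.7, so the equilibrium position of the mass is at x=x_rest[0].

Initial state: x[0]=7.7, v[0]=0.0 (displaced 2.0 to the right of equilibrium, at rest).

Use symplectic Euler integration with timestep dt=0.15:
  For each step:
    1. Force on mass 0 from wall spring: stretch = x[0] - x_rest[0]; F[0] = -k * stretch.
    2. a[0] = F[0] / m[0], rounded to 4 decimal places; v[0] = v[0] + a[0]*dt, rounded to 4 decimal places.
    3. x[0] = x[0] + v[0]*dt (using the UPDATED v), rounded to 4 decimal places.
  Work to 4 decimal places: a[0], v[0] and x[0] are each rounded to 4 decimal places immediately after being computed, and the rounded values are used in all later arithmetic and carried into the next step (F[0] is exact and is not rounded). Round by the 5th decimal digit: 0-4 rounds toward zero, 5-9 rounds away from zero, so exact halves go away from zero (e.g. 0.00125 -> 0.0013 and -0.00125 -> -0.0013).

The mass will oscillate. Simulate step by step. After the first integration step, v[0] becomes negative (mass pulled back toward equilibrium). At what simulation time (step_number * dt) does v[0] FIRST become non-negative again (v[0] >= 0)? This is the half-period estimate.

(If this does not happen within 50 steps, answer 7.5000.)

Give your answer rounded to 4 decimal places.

Step 0: x=[7.7000] v=[0.0000]
Step 1: x=[7.6375] v=[-0.4167]
Step 2: x=[7.5144] v=[-0.8204]
Step 3: x=[7.3346] v=[-1.1984]
Step 4: x=[7.1038] v=[-1.5389]
Step 5: x=[6.8291] v=[-1.8314]
Step 6: x=[6.5191] v=[-2.0666]
Step 7: x=[6.1835] v=[-2.2372]
Step 8: x=[5.8328] v=[-2.3379]
Step 9: x=[5.4780] v=[-2.3656]
Step 10: x=[5.1301] v=[-2.3194]
Step 11: x=[4.8000] v=[-2.2007]
Step 12: x=[4.4980] v=[-2.0132]
Step 13: x=[4.2336] v=[-1.7628]
Step 14: x=[4.0150] v=[-1.4573]
Step 15: x=[3.8491] v=[-1.1063]
Step 16: x=[3.7410] v=[-0.7207]
Step 17: x=[3.6941] v=[-0.3126]
Step 18: x=[3.7099] v=[0.1053]
First v>=0 after going negative at step 18, time=2.7000

Answer: 2.7000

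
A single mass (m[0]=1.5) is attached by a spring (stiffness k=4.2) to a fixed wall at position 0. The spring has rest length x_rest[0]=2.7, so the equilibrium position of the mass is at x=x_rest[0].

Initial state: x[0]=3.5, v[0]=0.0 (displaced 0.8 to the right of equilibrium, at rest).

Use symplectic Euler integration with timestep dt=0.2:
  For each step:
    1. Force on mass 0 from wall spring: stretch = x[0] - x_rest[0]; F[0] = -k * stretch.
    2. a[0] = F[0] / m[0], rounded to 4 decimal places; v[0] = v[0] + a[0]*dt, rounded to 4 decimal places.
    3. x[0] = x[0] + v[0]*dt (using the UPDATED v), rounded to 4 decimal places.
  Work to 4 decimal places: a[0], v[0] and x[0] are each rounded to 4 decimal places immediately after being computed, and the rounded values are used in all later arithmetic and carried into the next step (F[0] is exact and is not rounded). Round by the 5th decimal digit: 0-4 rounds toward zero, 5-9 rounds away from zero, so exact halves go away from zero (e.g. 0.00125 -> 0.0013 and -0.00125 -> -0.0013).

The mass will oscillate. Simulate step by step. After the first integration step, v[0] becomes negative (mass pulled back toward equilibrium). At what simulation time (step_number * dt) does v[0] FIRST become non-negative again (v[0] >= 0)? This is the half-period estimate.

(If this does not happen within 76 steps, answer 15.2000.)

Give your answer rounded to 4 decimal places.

Answer: 2.0000

Derivation:
Step 0: x=[3.5000] v=[0.0000]
Step 1: x=[3.4104] v=[-0.4480]
Step 2: x=[3.2412] v=[-0.8458]
Step 3: x=[3.0114] v=[-1.1489]
Step 4: x=[2.7467] v=[-1.3233]
Step 5: x=[2.4768] v=[-1.3495]
Step 6: x=[2.2319] v=[-1.2245]
Step 7: x=[2.0394] v=[-0.9624]
Step 8: x=[1.9209] v=[-0.5925]
Step 9: x=[1.8897] v=[-0.1562]
Step 10: x=[1.9492] v=[0.2976]
First v>=0 after going negative at step 10, time=2.0000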